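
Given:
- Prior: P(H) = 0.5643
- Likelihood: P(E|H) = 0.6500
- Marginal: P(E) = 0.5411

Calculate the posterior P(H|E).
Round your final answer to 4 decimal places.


Using Bayes' theorem:

P(H|E) = P(E|H) × P(H) / P(E)
       = 0.6500 × 0.5643 / 0.5411
       = 0.36679500 / 0.5411
       = 0.6779

The evidence strengthens our belief in H.
Prior: 0.5643 → Posterior: 0.6779


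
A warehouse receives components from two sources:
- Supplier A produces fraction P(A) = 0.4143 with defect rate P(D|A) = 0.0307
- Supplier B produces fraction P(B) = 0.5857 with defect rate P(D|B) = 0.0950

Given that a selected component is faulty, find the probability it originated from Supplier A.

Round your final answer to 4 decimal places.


Let A = from Supplier A, D = faulty

Given:
- P(A) = 0.4143, P(B) = 0.5857
- P(D|A) = 0.0307, P(D|B) = 0.0950

Step 1: Find P(D)
P(D) = P(D|A)P(A) + P(D|B)P(B)
     = 0.0307 × 0.4143 + 0.0950 × 0.5857
     = 0.01271901 + 0.05564150
     = 0.06836051

Step 2: Apply Bayes' theorem
P(A|D) = P(D|A)P(A) / P(D)
       = 0.01271901 / 0.06836051
       = 0.1861


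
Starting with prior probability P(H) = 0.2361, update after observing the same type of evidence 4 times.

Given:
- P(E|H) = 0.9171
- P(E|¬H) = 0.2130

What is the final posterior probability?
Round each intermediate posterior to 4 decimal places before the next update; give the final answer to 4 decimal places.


Sequential Bayesian updating:

Initial prior: P(H) = 0.2361

Update 1:
  P(E) = 0.9171 × 0.2361 + 0.2130 × 0.7639 = 0.21652731 + 0.16271070 = 0.37923801
  P(H|E) = 0.21652731 / 0.37923801 = 0.5710

Update 2:
  P(E) = 0.9171 × 0.5710 + 0.2130 × 0.4290 = 0.52366410 + 0.09137700 = 0.61504110
  P(H|E) = 0.52366410 / 0.61504110 = 0.8514

Update 3:
  P(E) = 0.9171 × 0.8514 + 0.2130 × 0.1486 = 0.78081894 + 0.03165180 = 0.81247074
  P(H|E) = 0.78081894 / 0.81247074 = 0.9610

Update 4:
  P(E) = 0.9171 × 0.9610 + 0.2130 × 0.0390 = 0.88133310 + 0.00830700 = 0.88964010
  P(H|E) = 0.88133310 / 0.88964010 = 0.9907

Final posterior: 0.9907


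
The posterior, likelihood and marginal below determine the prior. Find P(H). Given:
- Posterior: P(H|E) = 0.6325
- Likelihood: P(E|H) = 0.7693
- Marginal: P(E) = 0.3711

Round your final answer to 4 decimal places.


From Bayes' theorem: P(H|E) = P(E|H) × P(H) / P(E)

Rearranging for P(H):
P(H) = P(H|E) × P(E) / P(E|H)
     = 0.6325 × 0.3711 / 0.7693
     = 0.23472075 / 0.7693
     = 0.3051


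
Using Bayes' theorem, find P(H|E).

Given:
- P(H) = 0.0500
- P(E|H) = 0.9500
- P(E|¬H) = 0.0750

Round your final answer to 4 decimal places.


Bayes' theorem: P(H|E) = P(E|H) × P(H) / P(E)

Step 1: Calculate P(E) using law of total probability
P(E) = P(E|H)P(H) + P(E|¬H)P(¬H)
     = 0.9500 × 0.0500 + 0.0750 × 0.9500
     = 0.04750000 + 0.07125000
     = 0.11875000

Step 2: Apply Bayes' theorem
P(H|E) = P(E|H) × P(H) / P(E)
       = 0.04750000 / 0.11875000
       = 0.4000


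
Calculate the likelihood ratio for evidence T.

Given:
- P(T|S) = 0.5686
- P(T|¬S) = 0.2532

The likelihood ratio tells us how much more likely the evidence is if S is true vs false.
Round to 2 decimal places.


Likelihood Ratio (LR) = P(T|S) / P(T|¬S)

LR = 0.5686 / 0.2532
   = 2.25

The evidence is 2.25 times more likely if S is true than if S is false.
Since LR > 1, the evidence supports S over ¬S.


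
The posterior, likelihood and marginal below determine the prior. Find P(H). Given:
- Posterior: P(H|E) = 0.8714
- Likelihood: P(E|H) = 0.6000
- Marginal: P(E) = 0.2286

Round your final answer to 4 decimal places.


From Bayes' theorem: P(H|E) = P(E|H) × P(H) / P(E)

Rearranging for P(H):
P(H) = P(H|E) × P(E) / P(E|H)
     = 0.8714 × 0.2286 / 0.6000
     = 0.19920204 / 0.6000
     = 0.3320


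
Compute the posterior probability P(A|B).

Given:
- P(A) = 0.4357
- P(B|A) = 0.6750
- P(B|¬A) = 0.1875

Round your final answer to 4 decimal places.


Bayes' theorem: P(A|B) = P(B|A) × P(A) / P(B)

Step 1: Calculate P(B) using law of total probability
P(B) = P(B|A)P(A) + P(B|¬A)P(¬A)
     = 0.6750 × 0.4357 + 0.1875 × 0.5643
     = 0.29409750 + 0.10580625
     = 0.39990375

Step 2: Apply Bayes' theorem
P(A|B) = P(B|A) × P(A) / P(B)
       = 0.29409750 / 0.39990375
       = 0.7354


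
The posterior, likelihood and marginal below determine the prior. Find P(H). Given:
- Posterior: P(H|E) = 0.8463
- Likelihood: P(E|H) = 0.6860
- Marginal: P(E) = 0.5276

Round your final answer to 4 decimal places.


From Bayes' theorem: P(H|E) = P(E|H) × P(H) / P(E)

Rearranging for P(H):
P(H) = P(H|E) × P(E) / P(E|H)
     = 0.8463 × 0.5276 / 0.6860
     = 0.44650788 / 0.6860
     = 0.6509


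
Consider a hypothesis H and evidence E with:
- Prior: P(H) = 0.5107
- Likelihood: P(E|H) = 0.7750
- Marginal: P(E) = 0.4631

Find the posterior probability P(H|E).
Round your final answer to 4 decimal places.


Using Bayes' theorem:

P(H|E) = P(E|H) × P(H) / P(E)
       = 0.7750 × 0.5107 / 0.4631
       = 0.39579250 / 0.4631
       = 0.8547

The evidence strengthens our belief in H.
Prior: 0.5107 → Posterior: 0.8547


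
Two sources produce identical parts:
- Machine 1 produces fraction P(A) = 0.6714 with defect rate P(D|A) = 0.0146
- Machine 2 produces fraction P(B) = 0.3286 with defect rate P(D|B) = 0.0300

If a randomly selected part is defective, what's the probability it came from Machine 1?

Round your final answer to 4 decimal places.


Let A = from Machine 1, D = defective

Given:
- P(A) = 0.6714, P(B) = 0.3286
- P(D|A) = 0.0146, P(D|B) = 0.0300

Step 1: Find P(D)
P(D) = P(D|A)P(A) + P(D|B)P(B)
     = 0.0146 × 0.6714 + 0.0300 × 0.3286
     = 0.00980244 + 0.00985800
     = 0.01966044

Step 2: Apply Bayes' theorem
P(A|D) = P(D|A)P(A) / P(D)
       = 0.00980244 / 0.01966044
       = 0.4986


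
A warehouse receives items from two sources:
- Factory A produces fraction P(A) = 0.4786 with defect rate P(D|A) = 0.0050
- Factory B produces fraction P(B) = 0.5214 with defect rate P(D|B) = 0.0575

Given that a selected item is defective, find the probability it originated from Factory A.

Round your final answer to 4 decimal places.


Let A = from Factory A, D = defective

Given:
- P(A) = 0.4786, P(B) = 0.5214
- P(D|A) = 0.0050, P(D|B) = 0.0575

Step 1: Find P(D)
P(D) = P(D|A)P(A) + P(D|B)P(B)
     = 0.0050 × 0.4786 + 0.0575 × 0.5214
     = 0.00239300 + 0.02998050
     = 0.03237350

Step 2: Apply Bayes' theorem
P(A|D) = P(D|A)P(A) / P(D)
       = 0.00239300 / 0.03237350
       = 0.0739


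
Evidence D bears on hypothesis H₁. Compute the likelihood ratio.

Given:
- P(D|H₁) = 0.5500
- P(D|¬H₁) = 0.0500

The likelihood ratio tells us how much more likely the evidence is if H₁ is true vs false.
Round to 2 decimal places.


Likelihood Ratio (LR) = P(D|H₁) / P(D|¬H₁)

LR = 0.5500 / 0.0500
   = 11.00

The evidence is 11.00 times more likely if H₁ is true than if H₁ is false.
LR > 1, so observing D raises the odds in favor of H₁.


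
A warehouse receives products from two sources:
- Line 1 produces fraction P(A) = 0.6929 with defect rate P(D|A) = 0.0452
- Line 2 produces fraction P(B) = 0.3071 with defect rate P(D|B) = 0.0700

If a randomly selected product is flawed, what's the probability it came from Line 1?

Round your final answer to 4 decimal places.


Let A = from Line 1, D = flawed

Given:
- P(A) = 0.6929, P(B) = 0.3071
- P(D|A) = 0.0452, P(D|B) = 0.0700

Step 1: Find P(D)
P(D) = P(D|A)P(A) + P(D|B)P(B)
     = 0.0452 × 0.6929 + 0.0700 × 0.3071
     = 0.03131908 + 0.02149700
     = 0.05281608

Step 2: Apply Bayes' theorem
P(A|D) = P(D|A)P(A) / P(D)
       = 0.03131908 / 0.05281608
       = 0.5930


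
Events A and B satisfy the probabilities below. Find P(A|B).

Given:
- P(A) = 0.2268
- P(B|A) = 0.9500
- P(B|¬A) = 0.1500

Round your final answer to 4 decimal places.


Bayes' theorem: P(A|B) = P(B|A) × P(A) / P(B)

Step 1: Calculate P(B) using law of total probability
P(B) = P(B|A)P(A) + P(B|¬A)P(¬A)
     = 0.9500 × 0.2268 + 0.1500 × 0.7732
     = 0.21546000 + 0.11598000
     = 0.33144000

Step 2: Apply Bayes' theorem
P(A|B) = P(B|A) × P(A) / P(B)
       = 0.21546000 / 0.33144000
       = 0.6501


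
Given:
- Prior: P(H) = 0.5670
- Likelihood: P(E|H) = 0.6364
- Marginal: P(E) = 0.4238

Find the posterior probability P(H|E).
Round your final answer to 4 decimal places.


Using Bayes' theorem:

P(H|E) = P(E|H) × P(H) / P(E)
       = 0.6364 × 0.5670 / 0.4238
       = 0.36083880 / 0.4238
       = 0.8514

The evidence strengthens our belief in H.
Prior: 0.5670 → Posterior: 0.8514


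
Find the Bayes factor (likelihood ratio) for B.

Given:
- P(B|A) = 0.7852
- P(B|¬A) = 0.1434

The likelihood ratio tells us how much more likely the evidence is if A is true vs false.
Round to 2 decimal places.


Likelihood Ratio (LR) = P(B|A) / P(B|¬A)

LR = 0.7852 / 0.1434
   = 5.48

The evidence is 5.48 times more likely if A is true than if A is false.
LR > 1, so observing B raises the odds in favor of A.


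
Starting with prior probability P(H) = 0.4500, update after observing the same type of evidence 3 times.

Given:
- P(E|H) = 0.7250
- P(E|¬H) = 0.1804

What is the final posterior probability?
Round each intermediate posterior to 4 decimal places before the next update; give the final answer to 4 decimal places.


Sequential Bayesian updating:

Initial prior: P(H) = 0.4500

Update 1:
  P(E) = 0.7250 × 0.4500 + 0.1804 × 0.5500 = 0.32625000 + 0.09922000 = 0.42547000
  P(H|E) = 0.32625000 / 0.42547000 = 0.7668

Update 2:
  P(E) = 0.7250 × 0.7668 + 0.1804 × 0.2332 = 0.55593000 + 0.04206928 = 0.59799928
  P(H|E) = 0.55593000 / 0.59799928 = 0.9296

Update 3:
  P(E) = 0.7250 × 0.9296 + 0.1804 × 0.0704 = 0.67396000 + 0.01270016 = 0.68666016
  P(H|E) = 0.67396000 / 0.68666016 = 0.9815

Final posterior: 0.9815


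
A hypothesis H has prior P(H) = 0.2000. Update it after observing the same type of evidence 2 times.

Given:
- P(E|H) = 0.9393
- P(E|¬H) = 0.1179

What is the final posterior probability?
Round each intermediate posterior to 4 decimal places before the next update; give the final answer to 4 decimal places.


Sequential Bayesian updating:

Initial prior: P(H) = 0.2000

Update 1:
  P(E) = 0.9393 × 0.2000 + 0.1179 × 0.8000 = 0.18786000 + 0.09432000 = 0.28218000
  P(H|E) = 0.18786000 / 0.28218000 = 0.6657

Update 2:
  P(E) = 0.9393 × 0.6657 + 0.1179 × 0.3343 = 0.62529201 + 0.03941397 = 0.66470598
  P(H|E) = 0.62529201 / 0.66470598 = 0.9407

Final posterior: 0.9407


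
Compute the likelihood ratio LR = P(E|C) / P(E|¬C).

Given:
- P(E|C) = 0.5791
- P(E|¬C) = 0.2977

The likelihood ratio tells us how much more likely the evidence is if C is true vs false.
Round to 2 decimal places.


Likelihood Ratio (LR) = P(E|C) / P(E|¬C)

LR = 0.5791 / 0.2977
   = 1.95

The evidence is 1.95 times more likely if C is true than if C is false.
Because LR exceeds 1, E is evidence for C.


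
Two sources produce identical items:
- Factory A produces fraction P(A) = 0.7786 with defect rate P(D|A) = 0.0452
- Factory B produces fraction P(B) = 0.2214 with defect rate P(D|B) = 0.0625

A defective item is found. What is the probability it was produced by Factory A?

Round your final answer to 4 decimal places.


Let A = from Factory A, D = defective

Given:
- P(A) = 0.7786, P(B) = 0.2214
- P(D|A) = 0.0452, P(D|B) = 0.0625

Step 1: Find P(D)
P(D) = P(D|A)P(A) + P(D|B)P(B)
     = 0.0452 × 0.7786 + 0.0625 × 0.2214
     = 0.03519272 + 0.01383750
     = 0.04903022

Step 2: Apply Bayes' theorem
P(A|D) = P(D|A)P(A) / P(D)
       = 0.03519272 / 0.04903022
       = 0.7178


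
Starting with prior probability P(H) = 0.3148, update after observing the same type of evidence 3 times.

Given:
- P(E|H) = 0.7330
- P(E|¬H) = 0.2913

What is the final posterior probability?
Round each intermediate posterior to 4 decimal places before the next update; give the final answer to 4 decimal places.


Sequential Bayesian updating:

Initial prior: P(H) = 0.3148

Update 1:
  P(E) = 0.7330 × 0.3148 + 0.2913 × 0.6852 = 0.23074840 + 0.19959876 = 0.43034716
  P(H|E) = 0.23074840 / 0.43034716 = 0.5362

Update 2:
  P(E) = 0.7330 × 0.5362 + 0.2913 × 0.4638 = 0.39303460 + 0.13510494 = 0.52813954
  P(H|E) = 0.39303460 / 0.52813954 = 0.7442

Update 3:
  P(E) = 0.7330 × 0.7442 + 0.2913 × 0.2558 = 0.54549860 + 0.07451454 = 0.62001314
  P(H|E) = 0.54549860 / 0.62001314 = 0.8798

Final posterior: 0.8798


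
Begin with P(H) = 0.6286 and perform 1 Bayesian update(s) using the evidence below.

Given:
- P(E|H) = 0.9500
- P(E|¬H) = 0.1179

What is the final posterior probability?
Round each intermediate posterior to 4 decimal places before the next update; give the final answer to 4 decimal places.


Sequential Bayesian updating:

Initial prior: P(H) = 0.6286

Update 1:
  P(E) = 0.9500 × 0.6286 + 0.1179 × 0.3714 = 0.59717000 + 0.04378806 = 0.64095806
  P(H|E) = 0.59717000 / 0.64095806 = 0.9317

Final posterior: 0.9317


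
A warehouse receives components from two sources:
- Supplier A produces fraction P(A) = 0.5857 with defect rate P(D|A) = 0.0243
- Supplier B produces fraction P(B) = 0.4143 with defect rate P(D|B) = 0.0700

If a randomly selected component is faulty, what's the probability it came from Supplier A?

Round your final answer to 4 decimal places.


Let A = from Supplier A, D = faulty

Given:
- P(A) = 0.5857, P(B) = 0.4143
- P(D|A) = 0.0243, P(D|B) = 0.0700

Step 1: Find P(D)
P(D) = P(D|A)P(A) + P(D|B)P(B)
     = 0.0243 × 0.5857 + 0.0700 × 0.4143
     = 0.01423251 + 0.02900100
     = 0.04323351

Step 2: Apply Bayes' theorem
P(A|D) = P(D|A)P(A) / P(D)
       = 0.01423251 / 0.04323351
       = 0.3292


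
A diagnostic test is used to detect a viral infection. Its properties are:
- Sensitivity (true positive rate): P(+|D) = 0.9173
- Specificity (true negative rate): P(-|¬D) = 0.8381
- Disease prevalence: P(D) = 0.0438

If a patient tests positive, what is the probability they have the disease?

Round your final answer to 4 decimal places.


Let D = has disease, + = positive test

Given:
- P(D) = 0.0438 (prevalence)
- P(+|D) = 0.9173 (sensitivity)
- P(-|¬D) = 0.8381 (specificity)
- P(+|¬D) = 0.1619 (false positive rate = 1 - specificity)

Step 1: Find P(+)
P(+) = P(+|D)P(D) + P(+|¬D)P(¬D)
     = 0.9173 × 0.0438 + 0.1619 × 0.9562
     = 0.04017774 + 0.15480878
     = 0.19498652

Step 2: Apply Bayes' theorem for P(D|+)
P(D|+) = P(+|D)P(D) / P(+)
       = 0.04017774 / 0.19498652
       = 0.2061


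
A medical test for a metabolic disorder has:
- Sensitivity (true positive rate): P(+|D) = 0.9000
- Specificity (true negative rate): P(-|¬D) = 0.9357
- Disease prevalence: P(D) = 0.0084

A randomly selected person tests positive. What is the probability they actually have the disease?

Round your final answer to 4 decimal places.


Let D = has disease, + = positive test

Given:
- P(D) = 0.0084 (prevalence)
- P(+|D) = 0.9000 (sensitivity)
- P(-|¬D) = 0.9357 (specificity)
- P(+|¬D) = 0.0643 (false positive rate = 1 - specificity)

Step 1: Find P(+)
P(+) = P(+|D)P(D) + P(+|¬D)P(¬D)
     = 0.9000 × 0.0084 + 0.0643 × 0.9916
     = 0.00756000 + 0.06375988
     = 0.07131988

Step 2: Apply Bayes' theorem for P(D|+)
P(D|+) = P(+|D)P(D) / P(+)
       = 0.00756000 / 0.07131988
       = 0.1060


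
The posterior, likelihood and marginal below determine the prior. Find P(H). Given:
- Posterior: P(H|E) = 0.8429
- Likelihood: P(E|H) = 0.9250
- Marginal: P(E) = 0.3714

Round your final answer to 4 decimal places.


From Bayes' theorem: P(H|E) = P(E|H) × P(H) / P(E)

Rearranging for P(H):
P(H) = P(H|E) × P(E) / P(E|H)
     = 0.8429 × 0.3714 / 0.9250
     = 0.31305306 / 0.9250
     = 0.3384


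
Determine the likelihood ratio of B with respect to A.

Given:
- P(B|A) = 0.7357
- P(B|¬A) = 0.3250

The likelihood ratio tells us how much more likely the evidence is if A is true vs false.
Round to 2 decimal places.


Likelihood Ratio (LR) = P(B|A) / P(B|¬A)

LR = 0.7357 / 0.3250
   = 2.26

The evidence is 2.26 times more likely if A is true than if A is false.
Since LR > 1, the evidence supports A over ¬A.


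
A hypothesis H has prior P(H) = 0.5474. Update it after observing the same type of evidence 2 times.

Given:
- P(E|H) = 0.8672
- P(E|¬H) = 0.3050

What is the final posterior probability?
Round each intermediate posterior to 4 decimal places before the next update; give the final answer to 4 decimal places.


Sequential Bayesian updating:

Initial prior: P(H) = 0.5474

Update 1:
  P(E) = 0.8672 × 0.5474 + 0.3050 × 0.4526 = 0.47470528 + 0.13804300 = 0.61274828
  P(H|E) = 0.47470528 / 0.61274828 = 0.7747

Update 2:
  P(E) = 0.8672 × 0.7747 + 0.3050 × 0.2253 = 0.67181984 + 0.06871650 = 0.74053634
  P(H|E) = 0.67181984 / 0.74053634 = 0.9072

Final posterior: 0.9072


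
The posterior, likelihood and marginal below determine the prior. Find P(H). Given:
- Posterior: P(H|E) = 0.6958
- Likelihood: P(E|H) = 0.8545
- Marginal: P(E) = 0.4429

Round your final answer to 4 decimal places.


From Bayes' theorem: P(H|E) = P(E|H) × P(H) / P(E)

Rearranging for P(H):
P(H) = P(H|E) × P(E) / P(E|H)
     = 0.6958 × 0.4429 / 0.8545
     = 0.30816982 / 0.8545
     = 0.3606


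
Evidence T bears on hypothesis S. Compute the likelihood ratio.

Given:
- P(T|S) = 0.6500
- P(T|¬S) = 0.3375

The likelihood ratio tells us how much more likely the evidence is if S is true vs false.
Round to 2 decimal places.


Likelihood Ratio (LR) = P(T|S) / P(T|¬S)

LR = 0.6500 / 0.3375
   = 1.93

The evidence is 1.93 times more likely if S is true than if S is false.
Since LR > 1, the evidence supports S over ¬S.


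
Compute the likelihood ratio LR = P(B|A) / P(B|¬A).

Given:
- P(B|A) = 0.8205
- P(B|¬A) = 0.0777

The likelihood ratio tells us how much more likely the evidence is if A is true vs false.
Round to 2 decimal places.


Likelihood Ratio (LR) = P(B|A) / P(B|¬A)

LR = 0.8205 / 0.0777
   = 10.56

The evidence is 10.56 times more likely if A is true than if A is false.
Since LR > 1, the evidence supports A over ¬A.


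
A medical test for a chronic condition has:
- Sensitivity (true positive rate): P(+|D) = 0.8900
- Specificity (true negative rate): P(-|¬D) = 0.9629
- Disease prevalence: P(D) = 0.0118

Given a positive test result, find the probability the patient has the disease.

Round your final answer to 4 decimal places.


Let D = has disease, + = positive test

Given:
- P(D) = 0.0118 (prevalence)
- P(+|D) = 0.8900 (sensitivity)
- P(-|¬D) = 0.9629 (specificity)
- P(+|¬D) = 0.0371 (false positive rate = 1 - specificity)

Step 1: Find P(+)
P(+) = P(+|D)P(D) + P(+|¬D)P(¬D)
     = 0.8900 × 0.0118 + 0.0371 × 0.9882
     = 0.01050200 + 0.03666222
     = 0.04716422

Step 2: Apply Bayes' theorem for P(D|+)
P(D|+) = P(+|D)P(D) / P(+)
       = 0.01050200 / 0.04716422
       = 0.2227


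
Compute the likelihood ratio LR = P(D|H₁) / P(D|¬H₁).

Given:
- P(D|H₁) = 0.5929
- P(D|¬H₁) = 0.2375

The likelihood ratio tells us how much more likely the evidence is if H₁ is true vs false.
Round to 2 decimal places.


Likelihood Ratio (LR) = P(D|H₁) / P(D|¬H₁)

LR = 0.5929 / 0.2375
   = 2.50

The evidence is 2.50 times more likely if H₁ is true than if H₁ is false.
Because LR exceeds 1, D is evidence for H₁.


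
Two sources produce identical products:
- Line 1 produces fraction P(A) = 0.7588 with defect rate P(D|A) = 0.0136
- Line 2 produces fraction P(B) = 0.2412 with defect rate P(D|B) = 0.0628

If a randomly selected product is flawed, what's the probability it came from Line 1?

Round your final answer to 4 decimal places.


Let A = from Line 1, D = flawed

Given:
- P(A) = 0.7588, P(B) = 0.2412
- P(D|A) = 0.0136, P(D|B) = 0.0628

Step 1: Find P(D)
P(D) = P(D|A)P(A) + P(D|B)P(B)
     = 0.0136 × 0.7588 + 0.0628 × 0.2412
     = 0.01031968 + 0.01514736
     = 0.02546704

Step 2: Apply Bayes' theorem
P(A|D) = P(D|A)P(A) / P(D)
       = 0.01031968 / 0.02546704
       = 0.4052


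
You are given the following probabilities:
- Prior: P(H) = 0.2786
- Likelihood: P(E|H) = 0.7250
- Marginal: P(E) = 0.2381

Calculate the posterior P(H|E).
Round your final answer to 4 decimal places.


Using Bayes' theorem:

P(H|E) = P(E|H) × P(H) / P(E)
       = 0.7250 × 0.2786 / 0.2381
       = 0.20198500 / 0.2381
       = 0.8483

The evidence strengthens our belief in H.
Prior: 0.2786 → Posterior: 0.8483


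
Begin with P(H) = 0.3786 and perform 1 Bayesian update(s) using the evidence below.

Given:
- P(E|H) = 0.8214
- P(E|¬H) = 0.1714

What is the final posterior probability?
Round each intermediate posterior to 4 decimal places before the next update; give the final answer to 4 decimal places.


Sequential Bayesian updating:

Initial prior: P(H) = 0.3786

Update 1:
  P(E) = 0.8214 × 0.3786 + 0.1714 × 0.6214 = 0.31098204 + 0.10650796 = 0.41749000
  P(H|E) = 0.31098204 / 0.41749000 = 0.7449

Final posterior: 0.7449


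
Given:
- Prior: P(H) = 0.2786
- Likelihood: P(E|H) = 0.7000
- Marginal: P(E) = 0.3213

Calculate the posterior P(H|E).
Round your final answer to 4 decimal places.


Using Bayes' theorem:

P(H|E) = P(E|H) × P(H) / P(E)
       = 0.7000 × 0.2786 / 0.3213
       = 0.19502000 / 0.3213
       = 0.6070

The evidence strengthens our belief in H.
Prior: 0.2786 → Posterior: 0.6070


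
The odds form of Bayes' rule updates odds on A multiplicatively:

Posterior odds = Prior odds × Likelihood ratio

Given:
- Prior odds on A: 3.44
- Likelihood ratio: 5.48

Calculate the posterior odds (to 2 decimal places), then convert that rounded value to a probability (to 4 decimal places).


Step 1: Calculate posterior odds
Posterior odds = Prior odds × LR
               = 3.44 × 5.48
               = 18.85

Step 2: Convert to probability
P(A|E) = Posterior odds / (1 + Posterior odds)
       = 18.85 / (1 + 18.85)
       = 18.85 / 19.85
       = 0.9496

The evidence increased P(A) from 0.7748 to 0.9496.


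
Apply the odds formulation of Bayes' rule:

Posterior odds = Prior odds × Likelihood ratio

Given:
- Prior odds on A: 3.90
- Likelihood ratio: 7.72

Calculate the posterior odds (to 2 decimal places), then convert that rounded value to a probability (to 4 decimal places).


Step 1: Calculate posterior odds
Posterior odds = Prior odds × LR
               = 3.90 × 7.72
               = 30.11

Step 2: Convert to probability
P(A|E) = Posterior odds / (1 + Posterior odds)
       = 30.11 / (1 + 30.11)
       = 30.11 / 31.11
       = 0.9679

The evidence increased P(A) from 0.7959 to 0.9679.


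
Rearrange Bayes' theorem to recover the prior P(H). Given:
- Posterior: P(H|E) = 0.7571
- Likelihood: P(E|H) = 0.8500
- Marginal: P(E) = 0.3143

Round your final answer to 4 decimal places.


From Bayes' theorem: P(H|E) = P(E|H) × P(H) / P(E)

Rearranging for P(H):
P(H) = P(H|E) × P(E) / P(E|H)
     = 0.7571 × 0.3143 / 0.8500
     = 0.23795653 / 0.8500
     = 0.2799


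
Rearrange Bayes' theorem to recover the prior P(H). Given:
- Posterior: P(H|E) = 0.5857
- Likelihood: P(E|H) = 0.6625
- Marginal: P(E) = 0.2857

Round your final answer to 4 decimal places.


From Bayes' theorem: P(H|E) = P(E|H) × P(H) / P(E)

Rearranging for P(H):
P(H) = P(H|E) × P(E) / P(E|H)
     = 0.5857 × 0.2857 / 0.6625
     = 0.16733449 / 0.6625
     = 0.2526


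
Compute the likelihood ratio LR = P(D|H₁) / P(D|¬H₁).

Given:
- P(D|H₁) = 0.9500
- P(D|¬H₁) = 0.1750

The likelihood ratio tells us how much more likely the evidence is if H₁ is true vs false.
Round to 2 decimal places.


Likelihood Ratio (LR) = P(D|H₁) / P(D|¬H₁)

LR = 0.9500 / 0.1750
   = 5.43

The evidence is 5.43 times more likely if H₁ is true than if H₁ is false.
LR > 1, so observing D raises the odds in favor of H₁.


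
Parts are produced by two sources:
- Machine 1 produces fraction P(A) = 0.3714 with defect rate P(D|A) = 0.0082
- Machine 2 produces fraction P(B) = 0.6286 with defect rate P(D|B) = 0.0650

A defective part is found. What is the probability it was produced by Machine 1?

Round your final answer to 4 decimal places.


Let A = from Machine 1, D = defective

Given:
- P(A) = 0.3714, P(B) = 0.6286
- P(D|A) = 0.0082, P(D|B) = 0.0650

Step 1: Find P(D)
P(D) = P(D|A)P(A) + P(D|B)P(B)
     = 0.0082 × 0.3714 + 0.0650 × 0.6286
     = 0.00304548 + 0.04085900
     = 0.04390448

Step 2: Apply Bayes' theorem
P(A|D) = P(D|A)P(A) / P(D)
       = 0.00304548 / 0.04390448
       = 0.0694


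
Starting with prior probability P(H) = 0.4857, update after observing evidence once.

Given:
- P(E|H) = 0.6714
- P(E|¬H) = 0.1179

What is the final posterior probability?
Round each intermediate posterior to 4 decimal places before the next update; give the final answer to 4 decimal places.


Sequential Bayesian updating:

Initial prior: P(H) = 0.4857

Update 1:
  P(E) = 0.6714 × 0.4857 + 0.1179 × 0.5143 = 0.32609898 + 0.06063597 = 0.38673495
  P(H|E) = 0.32609898 / 0.38673495 = 0.8432

Final posterior: 0.8432


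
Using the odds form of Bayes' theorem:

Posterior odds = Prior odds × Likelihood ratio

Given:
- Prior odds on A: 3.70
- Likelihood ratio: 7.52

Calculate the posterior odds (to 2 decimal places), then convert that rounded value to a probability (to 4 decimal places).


Step 1: Calculate posterior odds
Posterior odds = Prior odds × LR
               = 3.70 × 7.52
               = 27.82

Step 2: Convert to probability
P(A|E) = Posterior odds / (1 + Posterior odds)
       = 27.82 / (1 + 27.82)
       = 27.82 / 28.82
       = 0.9653

The evidence increased P(A) from 0.7872 to 0.9653.


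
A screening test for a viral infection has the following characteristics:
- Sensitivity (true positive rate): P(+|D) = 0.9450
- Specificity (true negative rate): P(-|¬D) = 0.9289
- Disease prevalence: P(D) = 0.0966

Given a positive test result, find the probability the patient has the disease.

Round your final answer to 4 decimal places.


Let D = has disease, + = positive test

Given:
- P(D) = 0.0966 (prevalence)
- P(+|D) = 0.9450 (sensitivity)
- P(-|¬D) = 0.9289 (specificity)
- P(+|¬D) = 0.0711 (false positive rate = 1 - specificity)

Step 1: Find P(+)
P(+) = P(+|D)P(D) + P(+|¬D)P(¬D)
     = 0.9450 × 0.0966 + 0.0711 × 0.9034
     = 0.09128700 + 0.06423174
     = 0.15551874

Step 2: Apply Bayes' theorem for P(D|+)
P(D|+) = P(+|D)P(D) / P(+)
       = 0.09128700 / 0.15551874
       = 0.5870


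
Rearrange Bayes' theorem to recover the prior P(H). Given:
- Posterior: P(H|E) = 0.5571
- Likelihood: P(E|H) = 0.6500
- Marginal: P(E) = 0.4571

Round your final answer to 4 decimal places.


From Bayes' theorem: P(H|E) = P(E|H) × P(H) / P(E)

Rearranging for P(H):
P(H) = P(H|E) × P(E) / P(E|H)
     = 0.5571 × 0.4571 / 0.6500
     = 0.25465041 / 0.6500
     = 0.3918


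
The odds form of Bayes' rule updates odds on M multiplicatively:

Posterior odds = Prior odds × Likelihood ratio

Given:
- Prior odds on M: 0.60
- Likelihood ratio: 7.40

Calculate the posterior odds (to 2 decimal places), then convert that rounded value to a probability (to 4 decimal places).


Step 1: Calculate posterior odds
Posterior odds = Prior odds × LR
               = 0.60 × 7.40
               = 4.44

Step 2: Convert to probability
P(M|E) = Posterior odds / (1 + Posterior odds)
       = 4.44 / (1 + 4.44)
       = 4.44 / 5.44
       = 0.8162

The evidence increased P(M) from 0.3750 to 0.8162.


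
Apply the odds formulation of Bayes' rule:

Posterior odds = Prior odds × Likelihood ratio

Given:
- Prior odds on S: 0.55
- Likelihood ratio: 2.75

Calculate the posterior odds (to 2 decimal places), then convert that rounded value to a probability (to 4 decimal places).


Step 1: Calculate posterior odds
Posterior odds = Prior odds × LR
               = 0.55 × 2.75
               = 1.51

Step 2: Convert to probability
P(S|E) = Posterior odds / (1 + Posterior odds)
       = 1.51 / (1 + 1.51)
       = 1.51 / 2.51
       = 0.6016

The evidence increased P(S) from 0.3548 to 0.6016.


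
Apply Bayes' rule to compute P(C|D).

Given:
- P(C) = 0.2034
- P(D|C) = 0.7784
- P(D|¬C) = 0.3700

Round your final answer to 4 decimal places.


Bayes' theorem: P(C|D) = P(D|C) × P(C) / P(D)

Step 1: Calculate P(D) using law of total probability
P(D) = P(D|C)P(C) + P(D|¬C)P(¬C)
     = 0.7784 × 0.2034 + 0.3700 × 0.7966
     = 0.15832656 + 0.29474200
     = 0.45306856

Step 2: Apply Bayes' theorem
P(C|D) = P(D|C) × P(C) / P(D)
       = 0.15832656 / 0.45306856
       = 0.3495


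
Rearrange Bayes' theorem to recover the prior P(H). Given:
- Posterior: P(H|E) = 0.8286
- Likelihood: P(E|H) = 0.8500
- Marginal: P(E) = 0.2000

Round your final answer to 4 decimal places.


From Bayes' theorem: P(H|E) = P(E|H) × P(H) / P(E)

Rearranging for P(H):
P(H) = P(H|E) × P(E) / P(E|H)
     = 0.8286 × 0.2000 / 0.8500
     = 0.16572000 / 0.8500
     = 0.1950


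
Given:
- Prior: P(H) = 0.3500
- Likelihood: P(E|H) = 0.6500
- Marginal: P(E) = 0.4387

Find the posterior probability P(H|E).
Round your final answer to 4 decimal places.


Using Bayes' theorem:

P(H|E) = P(E|H) × P(H) / P(E)
       = 0.6500 × 0.3500 / 0.4387
       = 0.22750000 / 0.4387
       = 0.5186

The evidence strengthens our belief in H.
Prior: 0.3500 → Posterior: 0.5186


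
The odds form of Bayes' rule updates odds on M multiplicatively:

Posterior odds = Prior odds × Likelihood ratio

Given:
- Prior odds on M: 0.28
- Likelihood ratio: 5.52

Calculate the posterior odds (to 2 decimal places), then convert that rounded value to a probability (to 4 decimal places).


Step 1: Calculate posterior odds
Posterior odds = Prior odds × LR
               = 0.28 × 5.52
               = 1.55

Step 2: Convert to probability
P(M|E) = Posterior odds / (1 + Posterior odds)
       = 1.55 / (1 + 1.55)
       = 1.55 / 2.55
       = 0.6078

The evidence increased P(M) from 0.2188 to 0.6078.


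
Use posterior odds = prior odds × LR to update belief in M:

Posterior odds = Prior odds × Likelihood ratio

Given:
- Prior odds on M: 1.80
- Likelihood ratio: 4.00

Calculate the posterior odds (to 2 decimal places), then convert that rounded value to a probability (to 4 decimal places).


Step 1: Calculate posterior odds
Posterior odds = Prior odds × LR
               = 1.80 × 4.00
               = 7.20

Step 2: Convert to probability
P(M|E) = Posterior odds / (1 + Posterior odds)
       = 7.20 / (1 + 7.20)
       = 7.20 / 8.20
       = 0.8780

The evidence increased P(M) from 0.6429 to 0.8780.


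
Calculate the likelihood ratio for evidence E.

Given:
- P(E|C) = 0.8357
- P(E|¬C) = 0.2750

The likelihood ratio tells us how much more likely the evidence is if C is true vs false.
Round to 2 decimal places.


Likelihood Ratio (LR) = P(E|C) / P(E|¬C)

LR = 0.8357 / 0.2750
   = 3.04

The evidence is 3.04 times more likely if C is true than if C is false.
LR > 1, so observing E raises the odds in favor of C.


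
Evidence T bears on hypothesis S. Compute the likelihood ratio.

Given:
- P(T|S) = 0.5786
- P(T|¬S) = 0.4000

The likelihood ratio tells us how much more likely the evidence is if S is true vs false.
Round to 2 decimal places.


Likelihood Ratio (LR) = P(T|S) / P(T|¬S)

LR = 0.5786 / 0.4000
   = 1.45

The evidence is 1.45 times more likely if S is true than if S is false.
Because LR exceeds 1, T is evidence for S.


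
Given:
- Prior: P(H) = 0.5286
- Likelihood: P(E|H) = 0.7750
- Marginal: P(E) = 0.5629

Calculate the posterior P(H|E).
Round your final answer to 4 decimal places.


Using Bayes' theorem:

P(H|E) = P(E|H) × P(H) / P(E)
       = 0.7750 × 0.5286 / 0.5629
       = 0.40966500 / 0.5629
       = 0.7278

The evidence strengthens our belief in H.
Prior: 0.5286 → Posterior: 0.7278


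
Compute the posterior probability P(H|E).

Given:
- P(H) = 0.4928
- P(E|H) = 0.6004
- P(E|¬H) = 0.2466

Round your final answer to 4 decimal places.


Bayes' theorem: P(H|E) = P(E|H) × P(H) / P(E)

Step 1: Calculate P(E) using law of total probability
P(E) = P(E|H)P(H) + P(E|¬H)P(¬H)
     = 0.6004 × 0.4928 + 0.2466 × 0.5072
     = 0.29587712 + 0.12507552
     = 0.42095264

Step 2: Apply Bayes' theorem
P(H|E) = P(E|H) × P(H) / P(E)
       = 0.29587712 / 0.42095264
       = 0.7029


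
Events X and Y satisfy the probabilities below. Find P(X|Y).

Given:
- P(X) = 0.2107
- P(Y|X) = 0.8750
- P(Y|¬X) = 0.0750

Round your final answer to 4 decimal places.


Bayes' theorem: P(X|Y) = P(Y|X) × P(X) / P(Y)

Step 1: Calculate P(Y) using law of total probability
P(Y) = P(Y|X)P(X) + P(Y|¬X)P(¬X)
     = 0.8750 × 0.2107 + 0.0750 × 0.7893
     = 0.18436250 + 0.05919750
     = 0.24356000

Step 2: Apply Bayes' theorem
P(X|Y) = P(Y|X) × P(X) / P(Y)
       = 0.18436250 / 0.24356000
       = 0.7569


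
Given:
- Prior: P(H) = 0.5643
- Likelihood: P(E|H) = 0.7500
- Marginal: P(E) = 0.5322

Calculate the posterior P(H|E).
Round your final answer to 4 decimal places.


Using Bayes' theorem:

P(H|E) = P(E|H) × P(H) / P(E)
       = 0.7500 × 0.5643 / 0.5322
       = 0.42322500 / 0.5322
       = 0.7952

The evidence strengthens our belief in H.
Prior: 0.5643 → Posterior: 0.7952


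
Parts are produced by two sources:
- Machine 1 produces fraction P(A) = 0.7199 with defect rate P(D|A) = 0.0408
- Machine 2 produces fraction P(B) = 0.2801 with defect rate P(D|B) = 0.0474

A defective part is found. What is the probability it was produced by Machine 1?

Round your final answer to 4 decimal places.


Let A = from Machine 1, D = defective

Given:
- P(A) = 0.7199, P(B) = 0.2801
- P(D|A) = 0.0408, P(D|B) = 0.0474

Step 1: Find P(D)
P(D) = P(D|A)P(A) + P(D|B)P(B)
     = 0.0408 × 0.7199 + 0.0474 × 0.2801
     = 0.02937192 + 0.01327674
     = 0.04264866

Step 2: Apply Bayes' theorem
P(A|D) = P(D|A)P(A) / P(D)
       = 0.02937192 / 0.04264866
       = 0.6887


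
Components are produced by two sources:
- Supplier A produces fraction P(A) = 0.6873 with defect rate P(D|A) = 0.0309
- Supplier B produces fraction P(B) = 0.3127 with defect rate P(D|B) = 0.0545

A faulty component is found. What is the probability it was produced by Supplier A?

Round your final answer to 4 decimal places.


Let A = from Supplier A, D = faulty

Given:
- P(A) = 0.6873, P(B) = 0.3127
- P(D|A) = 0.0309, P(D|B) = 0.0545

Step 1: Find P(D)
P(D) = P(D|A)P(A) + P(D|B)P(B)
     = 0.0309 × 0.6873 + 0.0545 × 0.3127
     = 0.02123757 + 0.01704215
     = 0.03827972

Step 2: Apply Bayes' theorem
P(A|D) = P(D|A)P(A) / P(D)
       = 0.02123757 / 0.03827972
       = 0.5548


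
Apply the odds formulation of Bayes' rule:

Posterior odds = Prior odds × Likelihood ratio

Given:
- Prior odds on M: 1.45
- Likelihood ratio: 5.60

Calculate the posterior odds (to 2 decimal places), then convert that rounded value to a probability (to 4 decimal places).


Step 1: Calculate posterior odds
Posterior odds = Prior odds × LR
               = 1.45 × 5.60
               = 8.12

Step 2: Convert to probability
P(M|E) = Posterior odds / (1 + Posterior odds)
       = 8.12 / (1 + 8.12)
       = 8.12 / 9.12
       = 0.8904

The evidence increased P(M) from 0.5918 to 0.8904.


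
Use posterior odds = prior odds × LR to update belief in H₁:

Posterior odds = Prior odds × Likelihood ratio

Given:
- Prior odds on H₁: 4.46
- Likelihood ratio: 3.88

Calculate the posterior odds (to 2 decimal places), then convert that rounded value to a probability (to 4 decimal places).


Step 1: Calculate posterior odds
Posterior odds = Prior odds × LR
               = 4.46 × 3.88
               = 17.30

Step 2: Convert to probability
P(H₁|E) = Posterior odds / (1 + Posterior odds)
       = 17.30 / (1 + 17.30)
       = 17.30 / 18.30
       = 0.9454

The evidence increased P(H₁) from 0.8168 to 0.9454.


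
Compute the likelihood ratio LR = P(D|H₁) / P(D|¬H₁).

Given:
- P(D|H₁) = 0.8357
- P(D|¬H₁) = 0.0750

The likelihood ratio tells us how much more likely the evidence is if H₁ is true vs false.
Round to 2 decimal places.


Likelihood Ratio (LR) = P(D|H₁) / P(D|¬H₁)

LR = 0.8357 / 0.0750
   = 11.14

The evidence is 11.14 times more likely if H₁ is true than if H₁ is false.
Because LR exceeds 1, D is evidence for H₁.


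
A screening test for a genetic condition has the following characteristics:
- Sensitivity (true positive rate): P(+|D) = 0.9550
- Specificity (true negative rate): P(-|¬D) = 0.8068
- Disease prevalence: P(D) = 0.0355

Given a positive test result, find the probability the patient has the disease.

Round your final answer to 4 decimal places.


Let D = has disease, + = positive test

Given:
- P(D) = 0.0355 (prevalence)
- P(+|D) = 0.9550 (sensitivity)
- P(-|¬D) = 0.8068 (specificity)
- P(+|¬D) = 0.1932 (false positive rate = 1 - specificity)

Step 1: Find P(+)
P(+) = P(+|D)P(D) + P(+|¬D)P(¬D)
     = 0.9550 × 0.0355 + 0.1932 × 0.9645
     = 0.03390250 + 0.18634140
     = 0.22024390

Step 2: Apply Bayes' theorem for P(D|+)
P(D|+) = P(+|D)P(D) / P(+)
       = 0.03390250 / 0.22024390
       = 0.1539


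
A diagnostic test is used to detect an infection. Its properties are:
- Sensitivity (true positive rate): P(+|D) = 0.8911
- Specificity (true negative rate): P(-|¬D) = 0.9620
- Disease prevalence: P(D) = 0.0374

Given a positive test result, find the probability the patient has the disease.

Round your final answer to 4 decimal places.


Let D = has disease, + = positive test

Given:
- P(D) = 0.0374 (prevalence)
- P(+|D) = 0.8911 (sensitivity)
- P(-|¬D) = 0.9620 (specificity)
- P(+|¬D) = 0.0380 (false positive rate = 1 - specificity)

Step 1: Find P(+)
P(+) = P(+|D)P(D) + P(+|¬D)P(¬D)
     = 0.8911 × 0.0374 + 0.0380 × 0.9626
     = 0.03332714 + 0.03657880
     = 0.06990594

Step 2: Apply Bayes' theorem for P(D|+)
P(D|+) = P(+|D)P(D) / P(+)
       = 0.03332714 / 0.06990594
       = 0.4767


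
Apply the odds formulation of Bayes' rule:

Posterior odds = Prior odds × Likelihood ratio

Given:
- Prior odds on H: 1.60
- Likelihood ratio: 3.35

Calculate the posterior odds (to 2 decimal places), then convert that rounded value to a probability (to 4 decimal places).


Step 1: Calculate posterior odds
Posterior odds = Prior odds × LR
               = 1.60 × 3.35
               = 5.36

Step 2: Convert to probability
P(H|E) = Posterior odds / (1 + Posterior odds)
       = 5.36 / (1 + 5.36)
       = 5.36 / 6.36
       = 0.8428

The evidence increased P(H) from 0.6154 to 0.8428.


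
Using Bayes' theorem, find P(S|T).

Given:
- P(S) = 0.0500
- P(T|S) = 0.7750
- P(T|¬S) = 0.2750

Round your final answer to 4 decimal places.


Bayes' theorem: P(S|T) = P(T|S) × P(S) / P(T)

Step 1: Calculate P(T) using law of total probability
P(T) = P(T|S)P(S) + P(T|¬S)P(¬S)
     = 0.7750 × 0.0500 + 0.2750 × 0.9500
     = 0.03875000 + 0.26125000
     = 0.30000000

Step 2: Apply Bayes' theorem
P(S|T) = P(T|S) × P(S) / P(T)
       = 0.03875000 / 0.30000000
       = 0.1292


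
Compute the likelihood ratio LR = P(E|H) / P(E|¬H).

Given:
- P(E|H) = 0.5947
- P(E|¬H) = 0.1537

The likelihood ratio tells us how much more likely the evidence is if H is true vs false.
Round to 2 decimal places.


Likelihood Ratio (LR) = P(E|H) / P(E|¬H)

LR = 0.5947 / 0.1537
   = 3.87

The evidence is 3.87 times more likely if H is true than if H is false.
Because LR exceeds 1, E is evidence for H.


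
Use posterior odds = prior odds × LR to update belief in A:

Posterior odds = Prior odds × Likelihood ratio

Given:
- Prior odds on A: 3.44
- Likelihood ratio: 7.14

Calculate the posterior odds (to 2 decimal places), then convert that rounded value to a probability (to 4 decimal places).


Step 1: Calculate posterior odds
Posterior odds = Prior odds × LR
               = 3.44 × 7.14
               = 24.56

Step 2: Convert to probability
P(A|E) = Posterior odds / (1 + Posterior odds)
       = 24.56 / (1 + 24.56)
       = 24.56 / 25.56
       = 0.9609

The evidence increased P(A) from 0.7748 to 0.9609.


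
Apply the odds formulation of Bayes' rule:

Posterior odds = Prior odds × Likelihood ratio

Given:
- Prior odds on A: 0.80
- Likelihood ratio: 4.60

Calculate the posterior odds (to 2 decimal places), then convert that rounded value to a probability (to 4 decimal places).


Step 1: Calculate posterior odds
Posterior odds = Prior odds × LR
               = 0.80 × 4.60
               = 3.68

Step 2: Convert to probability
P(A|E) = Posterior odds / (1 + Posterior odds)
       = 3.68 / (1 + 3.68)
       = 3.68 / 4.68
       = 0.7863

The evidence increased P(A) from 0.4444 to 0.7863.
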